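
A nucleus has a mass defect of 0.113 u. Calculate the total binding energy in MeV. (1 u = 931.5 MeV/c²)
B.E. = Δm × 931.5 = 105.3 MeV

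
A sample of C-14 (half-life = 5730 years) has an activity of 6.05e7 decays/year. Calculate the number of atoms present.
N = A/λ = 5.001e11 atoms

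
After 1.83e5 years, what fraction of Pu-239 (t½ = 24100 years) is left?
N/N₀ = (1/2)^(t/t½) = 0.005178 = 0.518%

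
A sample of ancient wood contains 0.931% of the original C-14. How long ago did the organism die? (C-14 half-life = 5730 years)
Age = t½ × log₂(1/ratio) = 38660 years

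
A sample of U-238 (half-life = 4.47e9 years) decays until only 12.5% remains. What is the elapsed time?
t = t½ × log₂(N₀/N) = 1.341e10 years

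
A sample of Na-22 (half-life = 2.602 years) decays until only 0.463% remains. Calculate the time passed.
t = t½ × log₂(N₀/N) = 20.18 years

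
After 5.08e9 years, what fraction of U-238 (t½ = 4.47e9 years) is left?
N/N₀ = (1/2)^(t/t½) = 0.4549 = 45.5%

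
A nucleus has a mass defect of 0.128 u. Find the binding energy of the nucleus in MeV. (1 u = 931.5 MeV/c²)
B.E. = Δm × 931.5 = 119.2 MeV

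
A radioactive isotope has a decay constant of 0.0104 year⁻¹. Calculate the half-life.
t½ = ln(2)/λ = 66.65 years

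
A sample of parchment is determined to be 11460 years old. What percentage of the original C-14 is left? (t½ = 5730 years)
N/N₀ = (1/2)^(t/t½) = 0.25 = 25%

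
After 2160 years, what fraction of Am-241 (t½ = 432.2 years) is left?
N/N₀ = (1/2)^(t/t½) = 0.0313 = 3.13%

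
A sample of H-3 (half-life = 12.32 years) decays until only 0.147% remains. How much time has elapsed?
t = t½ × log₂(N₀/N) = 115.9 years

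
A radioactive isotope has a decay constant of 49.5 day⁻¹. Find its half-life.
t½ = ln(2)/λ = 0.014 days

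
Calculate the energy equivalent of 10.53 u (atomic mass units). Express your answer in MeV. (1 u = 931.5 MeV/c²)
E = mc² = 9809 MeV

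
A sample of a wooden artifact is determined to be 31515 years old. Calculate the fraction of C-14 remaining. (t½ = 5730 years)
N/N₀ = (1/2)^(t/t½) = 0.0221 = 2.21%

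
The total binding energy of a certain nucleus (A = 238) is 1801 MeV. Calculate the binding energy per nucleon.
B.E./A = 1801/238 = 7.567 MeV/nucleon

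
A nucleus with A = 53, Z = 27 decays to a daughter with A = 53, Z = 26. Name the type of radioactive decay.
ΔA = 0, ΔZ = -1 ⇒ beta-plus decay (β⁺) or electron capture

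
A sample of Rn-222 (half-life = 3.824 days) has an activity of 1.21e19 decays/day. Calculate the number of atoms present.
N = A/λ = 6.675e19 atoms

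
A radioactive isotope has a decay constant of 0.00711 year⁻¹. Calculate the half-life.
t½ = ln(2)/λ = 97.49 years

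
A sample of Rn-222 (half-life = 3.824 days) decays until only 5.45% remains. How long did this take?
t = t½ × log₂(N₀/N) = 16.05 days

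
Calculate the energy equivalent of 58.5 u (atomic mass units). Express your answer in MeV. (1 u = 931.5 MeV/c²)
E = mc² = 54490 MeV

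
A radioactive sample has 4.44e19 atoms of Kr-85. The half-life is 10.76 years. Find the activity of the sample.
A = λN = 2.86e18 decays/year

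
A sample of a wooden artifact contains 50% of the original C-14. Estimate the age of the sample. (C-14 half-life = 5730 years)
Age = t½ × log₂(1/ratio) = 5730 years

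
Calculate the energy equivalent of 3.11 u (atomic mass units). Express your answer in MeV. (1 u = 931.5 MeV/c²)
E = mc² = 2897 MeV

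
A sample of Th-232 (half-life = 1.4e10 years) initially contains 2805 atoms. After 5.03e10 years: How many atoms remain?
N = N₀(1/2)^(t/t½) = 232.5 atoms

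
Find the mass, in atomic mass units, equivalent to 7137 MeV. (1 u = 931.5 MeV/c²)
m = E/c² = 7.662 u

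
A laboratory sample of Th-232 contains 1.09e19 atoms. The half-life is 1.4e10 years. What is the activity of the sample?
A = λN = 5.397e8 decays/year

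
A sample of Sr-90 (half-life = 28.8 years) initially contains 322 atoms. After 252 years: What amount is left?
N = N₀(1/2)^(t/t½) = 0.7479 atoms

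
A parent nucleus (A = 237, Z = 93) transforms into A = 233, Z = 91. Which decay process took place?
ΔA = -4, ΔZ = -2 ⇒ alpha decay (α)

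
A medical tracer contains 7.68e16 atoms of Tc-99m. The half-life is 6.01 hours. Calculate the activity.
A = λN = 8.858e15 decays/hour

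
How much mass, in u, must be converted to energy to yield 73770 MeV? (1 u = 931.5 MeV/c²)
m = E/c² = 79.19 u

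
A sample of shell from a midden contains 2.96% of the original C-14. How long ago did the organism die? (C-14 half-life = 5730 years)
Age = t½ × log₂(1/ratio) = 29100 years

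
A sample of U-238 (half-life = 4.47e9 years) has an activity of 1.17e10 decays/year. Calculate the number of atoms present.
N = A/λ = 7.545e19 atoms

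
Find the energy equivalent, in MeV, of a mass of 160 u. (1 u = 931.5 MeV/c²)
E = mc² = 1.49e5 MeV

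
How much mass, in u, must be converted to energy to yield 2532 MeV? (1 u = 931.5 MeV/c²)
m = E/c² = 2.718 u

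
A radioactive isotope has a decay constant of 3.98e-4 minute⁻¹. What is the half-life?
t½ = ln(2)/λ = 1742 minutes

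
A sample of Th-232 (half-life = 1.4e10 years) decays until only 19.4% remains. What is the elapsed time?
t = t½ × log₂(N₀/N) = 3.312e10 years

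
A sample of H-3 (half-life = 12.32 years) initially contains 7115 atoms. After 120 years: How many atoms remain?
N = N₀(1/2)^(t/t½) = 8.319 atoms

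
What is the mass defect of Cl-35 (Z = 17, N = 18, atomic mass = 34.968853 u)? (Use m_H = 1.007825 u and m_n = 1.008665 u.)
Δm = Z·m_H + N·m_n − M = 0.3201 u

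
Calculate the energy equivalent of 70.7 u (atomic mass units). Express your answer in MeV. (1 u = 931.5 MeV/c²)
E = mc² = 65860 MeV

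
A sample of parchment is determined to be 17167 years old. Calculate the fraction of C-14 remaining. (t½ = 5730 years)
N/N₀ = (1/2)^(t/t½) = 0.1253 = 12.5%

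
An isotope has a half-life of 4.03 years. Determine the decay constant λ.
λ = ln(2)/t½ = 0.172 year⁻¹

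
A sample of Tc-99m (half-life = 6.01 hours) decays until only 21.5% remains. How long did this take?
t = t½ × log₂(N₀/N) = 13.33 hours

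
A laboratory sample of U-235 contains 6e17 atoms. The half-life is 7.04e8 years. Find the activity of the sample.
A = λN = 5.908e8 decays/year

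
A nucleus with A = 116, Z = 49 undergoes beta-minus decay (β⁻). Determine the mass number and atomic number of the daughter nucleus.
Daughter: A = 116, Z = 50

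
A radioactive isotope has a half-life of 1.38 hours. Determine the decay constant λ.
λ = ln(2)/t½ = 0.5023 hour⁻¹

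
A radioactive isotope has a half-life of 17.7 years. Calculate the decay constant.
λ = ln(2)/t½ = 0.03916 year⁻¹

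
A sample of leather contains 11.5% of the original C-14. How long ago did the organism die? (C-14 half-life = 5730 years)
Age = t½ × log₂(1/ratio) = 17880 years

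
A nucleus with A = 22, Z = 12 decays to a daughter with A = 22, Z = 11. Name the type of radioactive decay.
ΔA = 0, ΔZ = -1 ⇒ beta-plus decay (β⁺) or electron capture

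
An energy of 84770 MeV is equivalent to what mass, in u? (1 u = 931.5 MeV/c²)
m = E/c² = 91 u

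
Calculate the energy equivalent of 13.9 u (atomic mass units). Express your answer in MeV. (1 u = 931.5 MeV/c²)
E = mc² = 12950 MeV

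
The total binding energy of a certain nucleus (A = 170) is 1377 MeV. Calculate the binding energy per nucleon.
B.E./A = 1377/170 = 8.1 MeV/nucleon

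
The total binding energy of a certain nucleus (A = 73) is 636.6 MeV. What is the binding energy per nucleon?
B.E./A = 636.6/73 = 8.721 MeV/nucleon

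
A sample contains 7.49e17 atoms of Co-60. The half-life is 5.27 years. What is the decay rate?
A = λN = 9.851e16 decays/year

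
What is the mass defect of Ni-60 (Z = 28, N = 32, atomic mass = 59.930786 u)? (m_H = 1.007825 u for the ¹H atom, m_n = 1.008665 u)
Δm = Z·m_H + N·m_n − M = 0.5656 u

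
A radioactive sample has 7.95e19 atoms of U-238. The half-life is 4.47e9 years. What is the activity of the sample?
A = λN = 1.233e10 decays/year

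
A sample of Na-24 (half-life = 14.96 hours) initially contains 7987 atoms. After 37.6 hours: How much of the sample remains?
N = N₀(1/2)^(t/t½) = 1399 atoms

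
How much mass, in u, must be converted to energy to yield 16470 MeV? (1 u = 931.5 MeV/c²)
m = E/c² = 17.68 u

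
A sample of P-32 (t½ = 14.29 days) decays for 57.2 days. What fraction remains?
N/N₀ = (1/2)^(t/t½) = 0.06238 = 6.24%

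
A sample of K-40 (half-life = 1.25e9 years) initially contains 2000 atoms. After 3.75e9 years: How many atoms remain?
N = N₀(1/2)^(t/t½) = 250 atoms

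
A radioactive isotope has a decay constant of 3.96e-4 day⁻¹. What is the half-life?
t½ = ln(2)/λ = 1750 days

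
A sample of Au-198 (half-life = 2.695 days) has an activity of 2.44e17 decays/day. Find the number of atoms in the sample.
N = A/λ = 9.487e17 atoms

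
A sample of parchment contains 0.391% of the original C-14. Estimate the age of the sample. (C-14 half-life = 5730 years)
Age = t½ × log₂(1/ratio) = 45830 years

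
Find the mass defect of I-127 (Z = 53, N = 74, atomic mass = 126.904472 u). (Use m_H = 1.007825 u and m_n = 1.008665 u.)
Δm = Z·m_H + N·m_n − M = 1.151 u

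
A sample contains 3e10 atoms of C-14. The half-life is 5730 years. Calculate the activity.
A = λN = 3.629e6 decays/year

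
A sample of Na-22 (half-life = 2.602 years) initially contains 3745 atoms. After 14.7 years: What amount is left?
N = N₀(1/2)^(t/t½) = 74.61 atoms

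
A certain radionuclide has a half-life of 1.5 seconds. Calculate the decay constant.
λ = ln(2)/t½ = 0.4621 second⁻¹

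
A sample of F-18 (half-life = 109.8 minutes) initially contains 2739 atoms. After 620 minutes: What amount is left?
N = N₀(1/2)^(t/t½) = 54.67 atoms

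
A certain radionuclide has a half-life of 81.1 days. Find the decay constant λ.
λ = ln(2)/t½ = 0.008547 day⁻¹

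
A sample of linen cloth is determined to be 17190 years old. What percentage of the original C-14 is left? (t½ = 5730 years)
N/N₀ = (1/2)^(t/t½) = 0.125 = 12.5%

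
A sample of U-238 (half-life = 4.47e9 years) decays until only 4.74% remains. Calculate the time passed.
t = t½ × log₂(N₀/N) = 1.966e10 years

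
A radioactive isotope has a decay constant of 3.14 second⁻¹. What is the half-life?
t½ = ln(2)/λ = 0.2207 seconds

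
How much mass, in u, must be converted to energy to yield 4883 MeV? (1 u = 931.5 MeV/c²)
m = E/c² = 5.242 u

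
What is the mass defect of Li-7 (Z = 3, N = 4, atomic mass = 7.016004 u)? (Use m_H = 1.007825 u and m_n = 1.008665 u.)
Δm = Z·m_H + N·m_n − M = 0.04213 u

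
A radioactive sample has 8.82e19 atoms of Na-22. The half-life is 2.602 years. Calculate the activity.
A = λN = 2.35e19 decays/year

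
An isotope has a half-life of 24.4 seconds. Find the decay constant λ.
λ = ln(2)/t½ = 0.02841 second⁻¹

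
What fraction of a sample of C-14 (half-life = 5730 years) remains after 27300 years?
N/N₀ = (1/2)^(t/t½) = 0.03679 = 3.68%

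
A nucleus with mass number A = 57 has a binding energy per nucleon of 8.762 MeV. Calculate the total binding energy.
B.E. = 8.762 × 57 = 499.4 MeV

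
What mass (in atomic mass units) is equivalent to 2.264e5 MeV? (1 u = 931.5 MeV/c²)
m = E/c² = 243 u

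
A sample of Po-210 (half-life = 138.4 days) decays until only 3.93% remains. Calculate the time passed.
t = t½ × log₂(N₀/N) = 646.2 days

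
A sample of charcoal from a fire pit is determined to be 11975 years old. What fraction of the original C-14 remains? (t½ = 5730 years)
N/N₀ = (1/2)^(t/t½) = 0.2349 = 23.5%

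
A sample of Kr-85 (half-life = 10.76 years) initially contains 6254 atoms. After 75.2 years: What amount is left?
N = N₀(1/2)^(t/t½) = 49.24 atoms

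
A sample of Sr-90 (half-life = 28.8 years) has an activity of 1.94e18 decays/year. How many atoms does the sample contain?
N = A/λ = 8.061e19 atoms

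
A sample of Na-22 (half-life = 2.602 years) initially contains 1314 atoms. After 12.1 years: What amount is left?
N = N₀(1/2)^(t/t½) = 52.33 atoms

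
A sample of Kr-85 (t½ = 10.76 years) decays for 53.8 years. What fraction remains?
N/N₀ = (1/2)^(t/t½) = 0.03125 = 3.12%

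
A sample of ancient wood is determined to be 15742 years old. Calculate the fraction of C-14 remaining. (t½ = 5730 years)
N/N₀ = (1/2)^(t/t½) = 0.1489 = 14.9%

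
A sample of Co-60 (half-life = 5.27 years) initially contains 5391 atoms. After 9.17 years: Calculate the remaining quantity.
N = N₀(1/2)^(t/t½) = 1614 atoms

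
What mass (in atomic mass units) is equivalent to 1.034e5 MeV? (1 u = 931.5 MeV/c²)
m = E/c² = 111 u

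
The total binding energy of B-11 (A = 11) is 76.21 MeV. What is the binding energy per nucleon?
B.E./A = 76.21/11 = 6.928 MeV/nucleon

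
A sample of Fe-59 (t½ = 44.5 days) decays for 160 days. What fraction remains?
N/N₀ = (1/2)^(t/t½) = 0.08273 = 8.27%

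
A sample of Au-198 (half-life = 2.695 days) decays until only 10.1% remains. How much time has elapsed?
t = t½ × log₂(N₀/N) = 8.914 days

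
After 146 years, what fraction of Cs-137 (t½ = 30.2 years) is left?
N/N₀ = (1/2)^(t/t½) = 0.03505 = 3.51%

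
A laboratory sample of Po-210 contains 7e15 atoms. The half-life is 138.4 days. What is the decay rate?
A = λN = 3.506e13 decays/day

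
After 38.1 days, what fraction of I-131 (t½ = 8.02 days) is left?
N/N₀ = (1/2)^(t/t½) = 0.03715 = 3.71%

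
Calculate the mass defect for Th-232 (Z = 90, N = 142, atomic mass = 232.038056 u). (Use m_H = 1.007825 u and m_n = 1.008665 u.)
Δm = Z·m_H + N·m_n − M = 1.897 u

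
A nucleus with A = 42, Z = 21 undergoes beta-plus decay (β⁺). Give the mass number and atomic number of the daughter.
Daughter: A = 42, Z = 20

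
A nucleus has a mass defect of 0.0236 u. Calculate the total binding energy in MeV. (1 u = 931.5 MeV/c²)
B.E. = Δm × 931.5 = 21.98 MeV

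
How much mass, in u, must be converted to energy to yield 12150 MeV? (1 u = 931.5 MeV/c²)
m = E/c² = 13.04 u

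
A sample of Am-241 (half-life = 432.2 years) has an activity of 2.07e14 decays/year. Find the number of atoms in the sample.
N = A/λ = 1.291e17 atoms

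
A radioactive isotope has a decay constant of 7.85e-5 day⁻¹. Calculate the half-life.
t½ = ln(2)/λ = 8830 days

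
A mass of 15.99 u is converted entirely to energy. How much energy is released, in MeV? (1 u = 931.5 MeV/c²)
E = mc² = 14890 MeV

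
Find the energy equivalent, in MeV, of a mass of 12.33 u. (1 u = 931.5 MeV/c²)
E = mc² = 11490 MeV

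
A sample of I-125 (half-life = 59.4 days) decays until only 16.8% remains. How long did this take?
t = t½ × log₂(N₀/N) = 152.9 days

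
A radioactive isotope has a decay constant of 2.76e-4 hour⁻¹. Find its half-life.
t½ = ln(2)/λ = 2511 hours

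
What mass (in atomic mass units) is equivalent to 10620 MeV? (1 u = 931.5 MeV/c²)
m = E/c² = 11.4 u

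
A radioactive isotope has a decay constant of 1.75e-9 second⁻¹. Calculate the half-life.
t½ = ln(2)/λ = 3.961e8 seconds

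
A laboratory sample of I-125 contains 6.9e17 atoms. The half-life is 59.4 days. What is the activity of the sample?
A = λN = 8.052e15 decays/day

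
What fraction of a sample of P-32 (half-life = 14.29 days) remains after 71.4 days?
N/N₀ = (1/2)^(t/t½) = 0.03133 = 3.13%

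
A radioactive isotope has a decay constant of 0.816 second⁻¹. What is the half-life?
t½ = ln(2)/λ = 0.8494 seconds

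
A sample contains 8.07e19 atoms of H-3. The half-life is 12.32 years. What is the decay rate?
A = λN = 4.54e18 decays/year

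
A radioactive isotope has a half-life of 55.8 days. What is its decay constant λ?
λ = ln(2)/t½ = 0.01242 day⁻¹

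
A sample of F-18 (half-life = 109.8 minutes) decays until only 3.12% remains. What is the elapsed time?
t = t½ × log₂(N₀/N) = 549.3 minutes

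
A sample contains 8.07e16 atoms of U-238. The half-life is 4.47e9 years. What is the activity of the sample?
A = λN = 1.251e7 decays/year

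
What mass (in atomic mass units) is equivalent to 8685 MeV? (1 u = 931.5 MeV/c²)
m = E/c² = 9.324 u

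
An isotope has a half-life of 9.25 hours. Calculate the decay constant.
λ = ln(2)/t½ = 0.07493 hour⁻¹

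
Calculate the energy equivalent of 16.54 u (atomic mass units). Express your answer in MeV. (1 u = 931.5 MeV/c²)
E = mc² = 15410 MeV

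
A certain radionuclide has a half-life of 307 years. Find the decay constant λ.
λ = ln(2)/t½ = 0.002258 year⁻¹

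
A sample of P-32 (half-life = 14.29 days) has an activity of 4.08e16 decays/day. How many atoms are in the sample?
N = A/λ = 8.411e17 atoms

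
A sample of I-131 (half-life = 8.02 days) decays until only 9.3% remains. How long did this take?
t = t½ × log₂(N₀/N) = 27.48 days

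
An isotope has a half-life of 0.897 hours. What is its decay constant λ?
λ = ln(2)/t½ = 0.7727 hour⁻¹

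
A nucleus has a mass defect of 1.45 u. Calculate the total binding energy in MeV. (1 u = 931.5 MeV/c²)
B.E. = Δm × 931.5 = 1351 MeV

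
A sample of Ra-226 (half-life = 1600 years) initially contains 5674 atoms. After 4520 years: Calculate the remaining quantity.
N = N₀(1/2)^(t/t½) = 800.7 atoms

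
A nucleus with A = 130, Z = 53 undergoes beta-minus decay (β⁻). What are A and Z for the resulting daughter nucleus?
Daughter: A = 130, Z = 54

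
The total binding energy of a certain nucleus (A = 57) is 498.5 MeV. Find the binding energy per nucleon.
B.E./A = 498.5/57 = 8.746 MeV/nucleon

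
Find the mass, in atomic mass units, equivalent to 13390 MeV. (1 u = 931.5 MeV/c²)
m = E/c² = 14.37 u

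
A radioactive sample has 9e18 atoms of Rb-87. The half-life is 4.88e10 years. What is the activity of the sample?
A = λN = 1.278e8 decays/year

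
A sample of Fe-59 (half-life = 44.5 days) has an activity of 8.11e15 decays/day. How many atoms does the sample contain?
N = A/λ = 5.207e17 atoms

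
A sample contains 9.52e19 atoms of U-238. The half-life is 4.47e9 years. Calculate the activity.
A = λN = 1.476e10 decays/year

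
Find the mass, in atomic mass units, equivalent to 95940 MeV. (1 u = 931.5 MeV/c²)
m = E/c² = 103 u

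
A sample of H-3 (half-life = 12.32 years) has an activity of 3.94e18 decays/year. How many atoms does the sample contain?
N = A/λ = 7.003e19 atoms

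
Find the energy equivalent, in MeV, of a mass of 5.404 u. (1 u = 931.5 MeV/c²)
E = mc² = 5034 MeV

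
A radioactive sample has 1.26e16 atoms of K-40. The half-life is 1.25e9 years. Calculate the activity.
A = λN = 6.987e6 decays/year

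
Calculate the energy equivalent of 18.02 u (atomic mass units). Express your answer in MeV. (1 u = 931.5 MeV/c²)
E = mc² = 16790 MeV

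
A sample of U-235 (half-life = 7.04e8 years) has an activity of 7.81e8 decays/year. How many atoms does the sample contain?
N = A/λ = 7.932e17 atoms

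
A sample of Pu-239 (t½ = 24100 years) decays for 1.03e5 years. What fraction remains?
N/N₀ = (1/2)^(t/t½) = 0.05169 = 5.17%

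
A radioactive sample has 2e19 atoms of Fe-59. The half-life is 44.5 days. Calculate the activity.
A = λN = 3.115e17 decays/day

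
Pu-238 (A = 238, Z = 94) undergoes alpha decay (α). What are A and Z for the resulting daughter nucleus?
Daughter: A = 234, Z = 92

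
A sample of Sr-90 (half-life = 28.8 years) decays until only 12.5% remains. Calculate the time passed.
t = t½ × log₂(N₀/N) = 86.4 years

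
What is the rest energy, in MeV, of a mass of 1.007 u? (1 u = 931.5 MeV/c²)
E = mc² = 938 MeV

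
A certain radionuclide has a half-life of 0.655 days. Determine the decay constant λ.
λ = ln(2)/t½ = 1.058 day⁻¹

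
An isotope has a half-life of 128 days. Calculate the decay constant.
λ = ln(2)/t½ = 0.005415 day⁻¹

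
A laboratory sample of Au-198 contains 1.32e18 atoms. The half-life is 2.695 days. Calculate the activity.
A = λN = 3.395e17 decays/day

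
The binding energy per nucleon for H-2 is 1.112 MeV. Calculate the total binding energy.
B.E. = 1.112 × 2 = 2.224 MeV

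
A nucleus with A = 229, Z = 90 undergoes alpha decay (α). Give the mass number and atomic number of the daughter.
Daughter: A = 225, Z = 88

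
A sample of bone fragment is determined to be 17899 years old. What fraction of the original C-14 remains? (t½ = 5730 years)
N/N₀ = (1/2)^(t/t½) = 0.1147 = 11.5%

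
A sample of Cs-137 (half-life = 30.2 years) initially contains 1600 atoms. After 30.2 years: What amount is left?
N = N₀(1/2)^(t/t½) = 800 atoms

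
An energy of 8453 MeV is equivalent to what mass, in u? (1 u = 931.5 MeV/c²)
m = E/c² = 9.075 u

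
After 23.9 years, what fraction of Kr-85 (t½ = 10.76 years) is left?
N/N₀ = (1/2)^(t/t½) = 0.2145 = 21.4%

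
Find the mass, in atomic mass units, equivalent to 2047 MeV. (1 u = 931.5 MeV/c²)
m = E/c² = 2.198 u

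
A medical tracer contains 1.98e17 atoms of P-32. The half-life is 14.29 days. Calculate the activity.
A = λN = 9.604e15 decays/day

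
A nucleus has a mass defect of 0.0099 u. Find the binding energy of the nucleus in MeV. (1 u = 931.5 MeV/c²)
B.E. = Δm × 931.5 = 9.222 MeV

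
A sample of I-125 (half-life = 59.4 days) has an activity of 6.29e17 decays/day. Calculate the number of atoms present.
N = A/λ = 5.39e19 atoms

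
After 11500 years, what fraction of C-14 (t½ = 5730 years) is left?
N/N₀ = (1/2)^(t/t½) = 0.2488 = 24.9%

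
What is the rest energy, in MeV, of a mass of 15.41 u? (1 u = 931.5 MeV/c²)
E = mc² = 14350 MeV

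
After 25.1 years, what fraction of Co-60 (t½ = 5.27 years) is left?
N/N₀ = (1/2)^(t/t½) = 0.03683 = 3.68%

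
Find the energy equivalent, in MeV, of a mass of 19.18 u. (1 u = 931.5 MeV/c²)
E = mc² = 17870 MeV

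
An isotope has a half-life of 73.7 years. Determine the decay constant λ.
λ = ln(2)/t½ = 0.009405 year⁻¹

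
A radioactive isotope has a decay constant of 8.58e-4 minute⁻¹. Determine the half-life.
t½ = ln(2)/λ = 807.9 minutes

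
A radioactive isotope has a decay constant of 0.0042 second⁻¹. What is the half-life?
t½ = ln(2)/λ = 165 seconds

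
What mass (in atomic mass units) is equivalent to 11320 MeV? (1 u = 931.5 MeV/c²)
m = E/c² = 12.15 u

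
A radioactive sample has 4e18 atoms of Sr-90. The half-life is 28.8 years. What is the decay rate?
A = λN = 9.627e16 decays/year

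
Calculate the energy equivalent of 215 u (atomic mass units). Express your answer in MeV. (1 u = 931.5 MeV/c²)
E = mc² = 2.003e5 MeV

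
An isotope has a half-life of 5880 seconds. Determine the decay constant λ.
λ = ln(2)/t½ = 1.179e-4 second⁻¹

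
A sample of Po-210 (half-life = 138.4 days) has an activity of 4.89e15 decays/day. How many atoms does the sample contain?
N = A/λ = 9.764e17 atoms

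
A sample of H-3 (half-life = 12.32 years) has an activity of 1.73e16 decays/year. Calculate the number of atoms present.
N = A/λ = 3.075e17 atoms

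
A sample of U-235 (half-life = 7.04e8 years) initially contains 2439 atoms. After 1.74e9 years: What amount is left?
N = N₀(1/2)^(t/t½) = 439.7 atoms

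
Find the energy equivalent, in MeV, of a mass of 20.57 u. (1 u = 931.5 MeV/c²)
E = mc² = 19160 MeV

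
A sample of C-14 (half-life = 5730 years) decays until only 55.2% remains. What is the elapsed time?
t = t½ × log₂(N₀/N) = 4912 years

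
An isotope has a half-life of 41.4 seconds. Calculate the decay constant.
λ = ln(2)/t½ = 0.01674 second⁻¹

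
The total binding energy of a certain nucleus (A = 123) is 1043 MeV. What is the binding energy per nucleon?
B.E./A = 1043/123 = 8.48 MeV/nucleon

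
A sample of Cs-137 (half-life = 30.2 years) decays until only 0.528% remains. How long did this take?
t = t½ × log₂(N₀/N) = 228.5 years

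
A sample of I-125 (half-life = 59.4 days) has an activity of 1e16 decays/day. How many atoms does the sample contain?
N = A/λ = 8.57e17 atoms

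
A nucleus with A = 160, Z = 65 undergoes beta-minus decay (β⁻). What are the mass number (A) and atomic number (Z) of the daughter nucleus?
Daughter: A = 160, Z = 66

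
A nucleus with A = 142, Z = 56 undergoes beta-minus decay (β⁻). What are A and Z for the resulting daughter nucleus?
Daughter: A = 142, Z = 57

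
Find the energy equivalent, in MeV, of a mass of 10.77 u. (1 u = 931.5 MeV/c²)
E = mc² = 10030 MeV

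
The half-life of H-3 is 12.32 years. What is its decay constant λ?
λ = ln(2)/t½ = 0.05626 year⁻¹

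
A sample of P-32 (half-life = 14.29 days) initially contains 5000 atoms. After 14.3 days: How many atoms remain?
N = N₀(1/2)^(t/t½) = 2499 atoms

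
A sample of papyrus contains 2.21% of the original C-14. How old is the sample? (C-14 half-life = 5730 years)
Age = t½ × log₂(1/ratio) = 31510 years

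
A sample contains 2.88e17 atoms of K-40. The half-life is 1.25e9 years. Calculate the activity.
A = λN = 1.597e8 decays/year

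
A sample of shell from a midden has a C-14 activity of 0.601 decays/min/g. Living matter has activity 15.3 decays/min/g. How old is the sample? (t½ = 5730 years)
Age = t½ × log₂(A₀/A) = 26760 years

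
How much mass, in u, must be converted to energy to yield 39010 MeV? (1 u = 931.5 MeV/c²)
m = E/c² = 41.88 u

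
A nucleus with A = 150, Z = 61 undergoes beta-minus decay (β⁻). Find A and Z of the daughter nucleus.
Daughter: A = 150, Z = 62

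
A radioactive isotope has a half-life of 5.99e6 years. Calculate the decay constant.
λ = ln(2)/t½ = 1.157e-7 year⁻¹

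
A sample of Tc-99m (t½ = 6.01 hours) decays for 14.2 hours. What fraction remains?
N/N₀ = (1/2)^(t/t½) = 0.1944 = 19.4%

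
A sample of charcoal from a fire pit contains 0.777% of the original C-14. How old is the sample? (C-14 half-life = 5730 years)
Age = t½ × log₂(1/ratio) = 40160 years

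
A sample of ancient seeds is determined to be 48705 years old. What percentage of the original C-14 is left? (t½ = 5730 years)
N/N₀ = (1/2)^(t/t½) = 0.002762 = 0.276%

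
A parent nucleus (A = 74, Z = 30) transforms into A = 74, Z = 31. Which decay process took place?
ΔA = 0, ΔZ = +1 ⇒ beta-minus decay (β⁻)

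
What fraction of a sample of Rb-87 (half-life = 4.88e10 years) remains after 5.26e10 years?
N/N₀ = (1/2)^(t/t½) = 0.4737 = 47.4%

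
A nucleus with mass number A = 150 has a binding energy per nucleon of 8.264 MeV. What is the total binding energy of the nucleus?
B.E. = 8.264 × 150 = 1240 MeV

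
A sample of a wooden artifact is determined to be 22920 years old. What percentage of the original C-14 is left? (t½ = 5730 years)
N/N₀ = (1/2)^(t/t½) = 0.0625 = 6.25%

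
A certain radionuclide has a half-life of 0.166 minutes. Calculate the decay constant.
λ = ln(2)/t½ = 4.176 minute⁻¹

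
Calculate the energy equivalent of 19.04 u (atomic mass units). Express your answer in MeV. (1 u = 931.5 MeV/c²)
E = mc² = 17740 MeV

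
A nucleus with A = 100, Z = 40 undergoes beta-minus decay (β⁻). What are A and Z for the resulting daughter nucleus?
Daughter: A = 100, Z = 41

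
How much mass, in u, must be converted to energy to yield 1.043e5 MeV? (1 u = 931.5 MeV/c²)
m = E/c² = 112 u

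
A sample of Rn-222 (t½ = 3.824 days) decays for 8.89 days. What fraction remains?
N/N₀ = (1/2)^(t/t½) = 0.1996 = 20%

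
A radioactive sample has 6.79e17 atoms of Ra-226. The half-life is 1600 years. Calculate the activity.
A = λN = 2.942e14 decays/year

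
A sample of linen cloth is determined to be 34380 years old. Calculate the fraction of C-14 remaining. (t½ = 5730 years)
N/N₀ = (1/2)^(t/t½) = 0.01562 = 1.56%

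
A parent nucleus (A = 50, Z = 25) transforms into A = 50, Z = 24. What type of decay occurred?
ΔA = 0, ΔZ = -1 ⇒ beta-plus decay (β⁺) or electron capture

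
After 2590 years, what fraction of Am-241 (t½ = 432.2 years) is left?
N/N₀ = (1/2)^(t/t½) = 0.01571 = 1.57%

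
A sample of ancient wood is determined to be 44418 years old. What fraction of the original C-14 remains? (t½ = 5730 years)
N/N₀ = (1/2)^(t/t½) = 0.004639 = 0.464%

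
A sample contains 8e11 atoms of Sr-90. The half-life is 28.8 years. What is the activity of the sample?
A = λN = 1.925e10 decays/year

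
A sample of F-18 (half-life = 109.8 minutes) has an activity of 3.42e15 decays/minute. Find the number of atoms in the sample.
N = A/λ = 5.418e17 atoms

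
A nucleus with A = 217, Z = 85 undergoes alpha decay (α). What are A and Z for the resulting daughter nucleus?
Daughter: A = 213, Z = 83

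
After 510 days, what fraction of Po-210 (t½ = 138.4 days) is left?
N/N₀ = (1/2)^(t/t½) = 0.07775 = 7.78%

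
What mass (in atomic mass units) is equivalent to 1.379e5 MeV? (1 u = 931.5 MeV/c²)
m = E/c² = 148 u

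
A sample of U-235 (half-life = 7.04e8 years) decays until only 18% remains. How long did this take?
t = t½ × log₂(N₀/N) = 1.742e9 years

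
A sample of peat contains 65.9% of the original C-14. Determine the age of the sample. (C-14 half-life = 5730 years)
Age = t½ × log₂(1/ratio) = 3447 years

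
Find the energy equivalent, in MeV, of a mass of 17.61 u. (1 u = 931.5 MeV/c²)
E = mc² = 16400 MeV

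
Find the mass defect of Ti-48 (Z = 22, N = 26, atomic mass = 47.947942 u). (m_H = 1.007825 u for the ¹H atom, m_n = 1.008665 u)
Δm = Z·m_H + N·m_n − M = 0.4495 u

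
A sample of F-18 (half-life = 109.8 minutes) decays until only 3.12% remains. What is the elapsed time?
t = t½ × log₂(N₀/N) = 549.3 minutes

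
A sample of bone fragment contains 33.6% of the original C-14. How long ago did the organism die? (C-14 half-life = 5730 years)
Age = t½ × log₂(1/ratio) = 9016 years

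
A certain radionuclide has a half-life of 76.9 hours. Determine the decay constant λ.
λ = ln(2)/t½ = 0.009014 hour⁻¹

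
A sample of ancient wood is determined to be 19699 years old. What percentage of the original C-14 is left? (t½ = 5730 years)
N/N₀ = (1/2)^(t/t½) = 0.09228 = 9.23%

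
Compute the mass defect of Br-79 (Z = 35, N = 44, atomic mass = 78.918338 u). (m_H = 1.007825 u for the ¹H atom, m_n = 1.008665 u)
Δm = Z·m_H + N·m_n − M = 0.7368 u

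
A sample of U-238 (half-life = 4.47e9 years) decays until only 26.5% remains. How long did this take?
t = t½ × log₂(N₀/N) = 8.564e9 years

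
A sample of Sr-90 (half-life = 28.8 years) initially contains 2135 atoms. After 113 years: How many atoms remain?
N = N₀(1/2)^(t/t½) = 140.7 atoms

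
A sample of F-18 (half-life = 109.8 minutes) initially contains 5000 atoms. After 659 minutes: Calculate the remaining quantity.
N = N₀(1/2)^(t/t½) = 78.03 atoms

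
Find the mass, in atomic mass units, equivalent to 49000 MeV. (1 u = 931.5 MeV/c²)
m = E/c² = 52.6 u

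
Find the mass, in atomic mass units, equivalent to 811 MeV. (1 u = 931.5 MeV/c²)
m = E/c² = 0.8706 u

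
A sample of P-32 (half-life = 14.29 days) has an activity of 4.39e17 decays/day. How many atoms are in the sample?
N = A/λ = 9.05e18 atoms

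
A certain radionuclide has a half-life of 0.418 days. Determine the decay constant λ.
λ = ln(2)/t½ = 1.658 day⁻¹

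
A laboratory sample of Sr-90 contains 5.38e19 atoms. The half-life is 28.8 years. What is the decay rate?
A = λN = 1.295e18 decays/year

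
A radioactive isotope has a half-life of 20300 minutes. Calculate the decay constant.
λ = ln(2)/t½ = 3.415e-5 minute⁻¹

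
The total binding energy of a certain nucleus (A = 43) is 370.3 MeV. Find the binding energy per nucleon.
B.E./A = 370.3/43 = 8.612 MeV/nucleon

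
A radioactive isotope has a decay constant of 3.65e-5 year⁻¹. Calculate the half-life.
t½ = ln(2)/λ = 18990 years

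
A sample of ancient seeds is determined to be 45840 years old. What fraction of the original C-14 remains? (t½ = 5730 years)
N/N₀ = (1/2)^(t/t½) = 0.003906 = 0.391%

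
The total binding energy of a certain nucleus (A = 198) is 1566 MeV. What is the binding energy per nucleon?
B.E./A = 1566/198 = 7.909 MeV/nucleon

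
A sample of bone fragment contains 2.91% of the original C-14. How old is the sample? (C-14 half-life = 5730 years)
Age = t½ × log₂(1/ratio) = 29240 years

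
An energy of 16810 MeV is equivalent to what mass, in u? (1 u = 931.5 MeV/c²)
m = E/c² = 18.05 u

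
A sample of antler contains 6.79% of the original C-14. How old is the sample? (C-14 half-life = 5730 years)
Age = t½ × log₂(1/ratio) = 22230 years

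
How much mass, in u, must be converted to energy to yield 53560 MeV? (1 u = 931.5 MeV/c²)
m = E/c² = 57.5 u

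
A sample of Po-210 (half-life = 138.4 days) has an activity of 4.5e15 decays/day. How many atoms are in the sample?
N = A/λ = 8.985e17 atoms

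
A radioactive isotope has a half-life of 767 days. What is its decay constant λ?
λ = ln(2)/t½ = 9.037e-4 day⁻¹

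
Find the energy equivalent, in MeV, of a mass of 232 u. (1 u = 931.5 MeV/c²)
E = mc² = 2.161e5 MeV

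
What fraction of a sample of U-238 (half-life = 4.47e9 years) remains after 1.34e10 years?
N/N₀ = (1/2)^(t/t½) = 0.1252 = 12.5%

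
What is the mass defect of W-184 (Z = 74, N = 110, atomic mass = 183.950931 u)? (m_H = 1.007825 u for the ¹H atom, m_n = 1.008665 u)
Δm = Z·m_H + N·m_n − M = 1.581 u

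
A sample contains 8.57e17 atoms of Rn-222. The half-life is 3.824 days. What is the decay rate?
A = λN = 1.553e17 decays/day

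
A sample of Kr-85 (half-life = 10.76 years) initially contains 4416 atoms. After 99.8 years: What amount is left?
N = N₀(1/2)^(t/t½) = 7.128 atoms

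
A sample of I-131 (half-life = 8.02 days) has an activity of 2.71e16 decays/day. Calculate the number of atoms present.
N = A/λ = 3.136e17 atoms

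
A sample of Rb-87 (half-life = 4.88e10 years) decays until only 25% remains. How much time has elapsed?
t = t½ × log₂(N₀/N) = 9.76e10 years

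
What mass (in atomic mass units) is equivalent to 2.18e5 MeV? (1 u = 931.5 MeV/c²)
m = E/c² = 234 u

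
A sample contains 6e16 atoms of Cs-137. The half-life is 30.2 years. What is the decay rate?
A = λN = 1.377e15 decays/year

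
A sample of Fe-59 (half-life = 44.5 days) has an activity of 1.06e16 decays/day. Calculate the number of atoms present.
N = A/λ = 6.805e17 atoms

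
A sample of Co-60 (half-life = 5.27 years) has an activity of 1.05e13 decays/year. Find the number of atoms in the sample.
N = A/λ = 7.983e13 atoms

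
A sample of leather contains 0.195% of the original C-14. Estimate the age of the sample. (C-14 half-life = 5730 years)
Age = t½ × log₂(1/ratio) = 51580 years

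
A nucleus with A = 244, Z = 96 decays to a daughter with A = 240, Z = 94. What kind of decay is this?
ΔA = -4, ΔZ = -2 ⇒ alpha decay (α)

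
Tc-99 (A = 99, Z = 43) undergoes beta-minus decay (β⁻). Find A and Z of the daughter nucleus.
Daughter: A = 99, Z = 44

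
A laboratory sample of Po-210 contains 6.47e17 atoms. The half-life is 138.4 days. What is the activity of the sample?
A = λN = 3.24e15 decays/day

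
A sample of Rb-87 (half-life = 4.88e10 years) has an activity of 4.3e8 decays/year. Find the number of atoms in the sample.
N = A/λ = 3.027e19 atoms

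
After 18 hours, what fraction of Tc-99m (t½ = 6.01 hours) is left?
N/N₀ = (1/2)^(t/t½) = 0.1254 = 12.5%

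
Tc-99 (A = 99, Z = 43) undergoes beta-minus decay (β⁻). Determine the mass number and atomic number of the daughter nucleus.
Daughter: A = 99, Z = 44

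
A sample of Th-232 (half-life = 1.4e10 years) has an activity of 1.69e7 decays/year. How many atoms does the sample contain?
N = A/λ = 3.413e17 atoms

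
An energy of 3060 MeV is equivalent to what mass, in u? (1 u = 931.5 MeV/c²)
m = E/c² = 3.285 u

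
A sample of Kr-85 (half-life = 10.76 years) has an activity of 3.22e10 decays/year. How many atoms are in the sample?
N = A/λ = 4.999e11 atoms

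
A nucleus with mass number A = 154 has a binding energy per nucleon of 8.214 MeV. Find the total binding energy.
B.E. = 8.214 × 154 = 1265 MeV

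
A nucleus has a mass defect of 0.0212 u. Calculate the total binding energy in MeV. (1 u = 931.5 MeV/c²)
B.E. = Δm × 931.5 = 19.75 MeV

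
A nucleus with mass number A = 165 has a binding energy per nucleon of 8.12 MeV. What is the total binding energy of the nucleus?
B.E. = 8.12 × 165 = 1340 MeV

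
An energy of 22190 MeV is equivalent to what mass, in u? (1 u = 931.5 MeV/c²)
m = E/c² = 23.82 u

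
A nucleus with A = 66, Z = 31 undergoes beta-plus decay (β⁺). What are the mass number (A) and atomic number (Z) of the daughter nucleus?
Daughter: A = 66, Z = 30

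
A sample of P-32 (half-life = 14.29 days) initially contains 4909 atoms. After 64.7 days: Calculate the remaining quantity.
N = N₀(1/2)^(t/t½) = 212.8 atoms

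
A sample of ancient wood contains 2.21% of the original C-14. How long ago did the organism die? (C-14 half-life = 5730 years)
Age = t½ × log₂(1/ratio) = 31510 years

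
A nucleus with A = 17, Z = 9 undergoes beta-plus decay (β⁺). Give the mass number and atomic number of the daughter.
Daughter: A = 17, Z = 8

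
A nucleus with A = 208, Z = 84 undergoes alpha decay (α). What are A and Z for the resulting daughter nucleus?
Daughter: A = 204, Z = 82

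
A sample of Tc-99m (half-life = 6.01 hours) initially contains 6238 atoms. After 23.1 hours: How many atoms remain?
N = N₀(1/2)^(t/t½) = 434.5 atoms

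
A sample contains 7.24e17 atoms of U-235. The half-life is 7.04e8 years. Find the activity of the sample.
A = λN = 7.128e8 decays/year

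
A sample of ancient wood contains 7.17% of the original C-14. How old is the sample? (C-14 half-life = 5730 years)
Age = t½ × log₂(1/ratio) = 21780 years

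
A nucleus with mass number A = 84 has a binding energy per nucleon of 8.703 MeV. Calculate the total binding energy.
B.E. = 8.703 × 84 = 731.1 MeV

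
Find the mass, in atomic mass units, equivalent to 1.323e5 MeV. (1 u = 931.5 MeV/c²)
m = E/c² = 142 u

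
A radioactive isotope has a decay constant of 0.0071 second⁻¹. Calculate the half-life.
t½ = ln(2)/λ = 97.63 seconds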